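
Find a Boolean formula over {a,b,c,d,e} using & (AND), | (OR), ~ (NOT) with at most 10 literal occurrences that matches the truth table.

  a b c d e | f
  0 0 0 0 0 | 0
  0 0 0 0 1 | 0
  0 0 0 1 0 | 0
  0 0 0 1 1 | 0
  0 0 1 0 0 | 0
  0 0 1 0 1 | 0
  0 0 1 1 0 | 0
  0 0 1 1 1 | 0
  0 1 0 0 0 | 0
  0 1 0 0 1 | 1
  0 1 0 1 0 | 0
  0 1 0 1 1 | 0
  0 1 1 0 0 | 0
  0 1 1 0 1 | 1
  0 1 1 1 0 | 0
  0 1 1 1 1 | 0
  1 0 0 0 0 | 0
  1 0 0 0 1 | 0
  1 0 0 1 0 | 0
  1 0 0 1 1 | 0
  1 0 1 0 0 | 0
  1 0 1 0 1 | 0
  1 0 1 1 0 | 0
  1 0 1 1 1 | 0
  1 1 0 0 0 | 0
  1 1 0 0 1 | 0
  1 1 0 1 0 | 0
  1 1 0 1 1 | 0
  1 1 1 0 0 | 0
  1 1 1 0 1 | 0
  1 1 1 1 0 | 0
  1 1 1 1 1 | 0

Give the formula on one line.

(~d & ((e & (c | b)) & (d | (~a & b))))

  ~d = 11001100110011001100110011001100
  (c | b) = 00001111111111110000111111111111
  (e & (c | b)) = 00000101010101010000010101010101
  ~a = 11111111111111110000000000000000
  (~a & b) = 00000000111111110000000000000000
  (d | (~a & b)) = 00110011111111110011001100110011
  ((e & (c | b)) & (d | (~a & b))) = 00000001010101010000000100010001
  (~d & ((e & (c | b)) & (d | (~a & b)))) = 00000000010001000000000000000000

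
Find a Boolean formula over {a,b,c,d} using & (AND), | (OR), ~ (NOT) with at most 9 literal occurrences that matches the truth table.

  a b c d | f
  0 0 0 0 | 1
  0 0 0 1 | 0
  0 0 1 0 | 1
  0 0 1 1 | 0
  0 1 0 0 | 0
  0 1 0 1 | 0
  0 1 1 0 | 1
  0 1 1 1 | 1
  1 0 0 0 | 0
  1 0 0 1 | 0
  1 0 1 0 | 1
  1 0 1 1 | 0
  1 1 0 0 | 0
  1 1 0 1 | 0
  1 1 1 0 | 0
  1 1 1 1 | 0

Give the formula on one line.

((((c & ~a) & b) | (~b & ~d)) & (~a | c))

  ~a = 1111111100000000
  (c & ~a) = 0011001100000000
  ((c & ~a) & b) = 0000001100000000
  ~b = 1111000011110000
  ~d = 1010101010101010
  (~b & ~d) = 1010000010100000
  (((c & ~a) & b) | (~b & ~d)) = 1010001110100000
  (~a | c) = 1111111100110011
  ((((c & ~a) & b) | (~b & ~d)) & (~a | c)) = 1010001100100000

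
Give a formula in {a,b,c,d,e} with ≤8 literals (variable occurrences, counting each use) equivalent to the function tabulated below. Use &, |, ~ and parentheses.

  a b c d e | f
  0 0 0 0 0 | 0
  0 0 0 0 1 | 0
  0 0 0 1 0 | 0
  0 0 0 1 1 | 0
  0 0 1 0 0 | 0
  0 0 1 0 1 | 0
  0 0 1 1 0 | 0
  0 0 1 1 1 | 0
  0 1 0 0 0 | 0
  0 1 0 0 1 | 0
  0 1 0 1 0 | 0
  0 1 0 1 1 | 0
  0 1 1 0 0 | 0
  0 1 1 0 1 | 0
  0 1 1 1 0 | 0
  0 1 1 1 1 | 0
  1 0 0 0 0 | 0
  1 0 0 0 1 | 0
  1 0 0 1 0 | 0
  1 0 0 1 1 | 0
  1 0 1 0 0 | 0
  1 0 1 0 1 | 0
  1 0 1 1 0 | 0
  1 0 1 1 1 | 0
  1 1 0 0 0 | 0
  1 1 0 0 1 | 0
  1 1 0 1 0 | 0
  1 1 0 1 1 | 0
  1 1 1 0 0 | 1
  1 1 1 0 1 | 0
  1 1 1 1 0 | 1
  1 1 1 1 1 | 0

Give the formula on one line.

((~b | a) & (((b | d) & (c | e)) & (~e & b)))

  ~b = 11111111000000001111111100000000
  (~b | a) = 11111111000000001111111111111111
  (b | d) = 00110011111111110011001111111111
  (c | e) = 01011111010111110101111101011111
  ((b | d) & (c | e)) = 00010011010111110001001101011111
  ~e = 10101010101010101010101010101010
  (~e & b) = 00000000101010100000000010101010
  (((b | d) & (c | e)) & (~e & b)) = 00000000000010100000000000001010
  ((~b | a) & (((b | d) & (c | e)) & (~e & b))) = 00000000000000000000000000001010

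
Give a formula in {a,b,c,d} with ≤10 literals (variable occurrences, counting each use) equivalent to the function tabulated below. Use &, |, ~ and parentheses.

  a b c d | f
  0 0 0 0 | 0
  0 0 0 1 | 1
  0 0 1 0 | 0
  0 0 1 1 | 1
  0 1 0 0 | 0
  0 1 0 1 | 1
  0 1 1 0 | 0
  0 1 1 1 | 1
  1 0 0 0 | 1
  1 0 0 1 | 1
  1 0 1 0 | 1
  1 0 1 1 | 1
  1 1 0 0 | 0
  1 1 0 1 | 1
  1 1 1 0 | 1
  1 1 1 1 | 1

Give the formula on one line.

  (c | a) = 0011001111111111
  ~b = 1111000011110000
  ~c = 1100110011001100
  (~b & ~c) = 1100000011000000
  (b & d) = 0000010100000101
  ((~b & ~c) | (b & d)) = 1100010111000101
  (a & c) = 0000000000110011
  (((~b & ~c) | (b & d)) | (a & c)) = 1100010111110111
  ((c | a) & (((~b & ~c) | (b & d)) | (a & c))) = 0000000111110111
  (d | ((c | a) & (((~b & ~c) | (b & d)) | (a & c)))) = 0101010111110111

(d | ((c | a) & (((~b & ~c) | (b & d)) | (a & c))))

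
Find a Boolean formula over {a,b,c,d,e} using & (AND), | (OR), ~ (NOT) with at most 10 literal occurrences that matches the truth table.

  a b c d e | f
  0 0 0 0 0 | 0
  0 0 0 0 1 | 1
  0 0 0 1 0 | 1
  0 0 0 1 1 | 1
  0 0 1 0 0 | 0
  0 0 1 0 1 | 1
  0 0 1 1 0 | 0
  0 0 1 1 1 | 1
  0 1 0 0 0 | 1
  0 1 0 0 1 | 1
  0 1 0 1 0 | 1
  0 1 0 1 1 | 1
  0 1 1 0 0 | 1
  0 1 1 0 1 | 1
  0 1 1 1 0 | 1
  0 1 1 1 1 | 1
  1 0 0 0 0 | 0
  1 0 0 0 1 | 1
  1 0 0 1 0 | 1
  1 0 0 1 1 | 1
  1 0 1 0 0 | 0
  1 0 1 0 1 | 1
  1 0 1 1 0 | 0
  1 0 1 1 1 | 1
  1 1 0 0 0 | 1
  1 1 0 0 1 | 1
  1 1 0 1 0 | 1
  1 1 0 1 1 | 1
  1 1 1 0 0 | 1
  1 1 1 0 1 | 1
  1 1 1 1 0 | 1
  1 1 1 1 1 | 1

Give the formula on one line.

((b | ((~c & ~b) & d)) | (e & (d | ~b)))

  ~c = 11110000111100001111000011110000
  ~b = 11111111000000001111111100000000
  (~c & ~b) = 11110000000000001111000000000000
  ((~c & ~b) & d) = 00110000000000000011000000000000
  (b | ((~c & ~b) & d)) = 00110000111111110011000011111111
  (d | ~b) = 11111111001100111111111100110011
  (e & (d | ~b)) = 01010101000100010101010100010001
  ((b | ((~c & ~b) & d)) | (e & (d | ~b))) = 01110101111111110111010111111111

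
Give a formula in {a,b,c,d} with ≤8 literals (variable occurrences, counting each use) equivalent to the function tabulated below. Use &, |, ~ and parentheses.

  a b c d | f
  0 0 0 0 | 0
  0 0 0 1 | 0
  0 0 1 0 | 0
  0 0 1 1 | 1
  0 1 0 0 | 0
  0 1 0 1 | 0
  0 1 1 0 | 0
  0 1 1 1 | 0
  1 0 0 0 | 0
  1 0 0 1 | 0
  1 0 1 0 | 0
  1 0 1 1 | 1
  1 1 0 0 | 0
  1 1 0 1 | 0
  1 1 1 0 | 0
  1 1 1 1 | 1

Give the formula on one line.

((d & (~b | a)) & ((d | (c & b)) & c))

  ~b = 1111000011110000
  (~b | a) = 1111000011111111
  (d & (~b | a)) = 0101000001010101
  (c & b) = 0000001100000011
  (d | (c & b)) = 0101011101010111
  ((d | (c & b)) & c) = 0001001100010011
  ((d & (~b | a)) & ((d | (c & b)) & c)) = 0001000000010001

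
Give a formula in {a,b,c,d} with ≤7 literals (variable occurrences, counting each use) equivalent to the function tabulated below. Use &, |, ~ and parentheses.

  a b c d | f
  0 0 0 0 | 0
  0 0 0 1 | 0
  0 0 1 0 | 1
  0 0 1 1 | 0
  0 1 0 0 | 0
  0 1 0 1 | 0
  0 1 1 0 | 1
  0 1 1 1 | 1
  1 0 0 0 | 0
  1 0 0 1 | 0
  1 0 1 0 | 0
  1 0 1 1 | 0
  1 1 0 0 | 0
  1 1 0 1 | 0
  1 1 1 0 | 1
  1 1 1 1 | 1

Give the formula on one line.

((b | (~a & ~d)) & c)

  ~a = 1111111100000000
  ~d = 1010101010101010
  (~a & ~d) = 1010101000000000
  (b | (~a & ~d)) = 1010111100001111
  ((b | (~a & ~d)) & c) = 0010001100000011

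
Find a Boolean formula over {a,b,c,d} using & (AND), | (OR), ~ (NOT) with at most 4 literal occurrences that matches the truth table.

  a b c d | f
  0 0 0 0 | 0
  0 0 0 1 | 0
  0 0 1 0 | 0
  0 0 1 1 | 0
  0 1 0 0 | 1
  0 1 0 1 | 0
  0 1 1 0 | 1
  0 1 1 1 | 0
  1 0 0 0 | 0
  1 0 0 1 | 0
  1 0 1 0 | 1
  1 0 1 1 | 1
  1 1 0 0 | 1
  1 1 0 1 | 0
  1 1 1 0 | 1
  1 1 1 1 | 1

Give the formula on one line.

((~d & b) | (a & c))

  ~d = 1010101010101010
  (~d & b) = 0000101000001010
  (a & c) = 0000000000110011
  ((~d & b) | (a & c)) = 0000101000111011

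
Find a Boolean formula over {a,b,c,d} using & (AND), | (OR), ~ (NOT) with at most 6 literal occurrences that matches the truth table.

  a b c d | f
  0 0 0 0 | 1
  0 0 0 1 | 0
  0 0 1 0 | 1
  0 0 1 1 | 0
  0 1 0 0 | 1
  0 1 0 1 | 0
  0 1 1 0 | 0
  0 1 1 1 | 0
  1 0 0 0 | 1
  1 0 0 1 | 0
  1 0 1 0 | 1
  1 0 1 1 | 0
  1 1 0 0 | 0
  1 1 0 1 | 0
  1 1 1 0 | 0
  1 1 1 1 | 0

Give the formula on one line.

((~d & (~b | ~c)) & ((~b | d) | ~a))

  ~d = 1010101010101010
  ~b = 1111000011110000
  ~c = 1100110011001100
  (~b | ~c) = 1111110011111100
  (~d & (~b | ~c)) = 1010100010101000
  (~b | d) = 1111010111110101
  ~a = 1111111100000000
  ((~b | d) | ~a) = 1111111111110101
  ((~d & (~b | ~c)) & ((~b | d) | ~a)) = 1010100010100000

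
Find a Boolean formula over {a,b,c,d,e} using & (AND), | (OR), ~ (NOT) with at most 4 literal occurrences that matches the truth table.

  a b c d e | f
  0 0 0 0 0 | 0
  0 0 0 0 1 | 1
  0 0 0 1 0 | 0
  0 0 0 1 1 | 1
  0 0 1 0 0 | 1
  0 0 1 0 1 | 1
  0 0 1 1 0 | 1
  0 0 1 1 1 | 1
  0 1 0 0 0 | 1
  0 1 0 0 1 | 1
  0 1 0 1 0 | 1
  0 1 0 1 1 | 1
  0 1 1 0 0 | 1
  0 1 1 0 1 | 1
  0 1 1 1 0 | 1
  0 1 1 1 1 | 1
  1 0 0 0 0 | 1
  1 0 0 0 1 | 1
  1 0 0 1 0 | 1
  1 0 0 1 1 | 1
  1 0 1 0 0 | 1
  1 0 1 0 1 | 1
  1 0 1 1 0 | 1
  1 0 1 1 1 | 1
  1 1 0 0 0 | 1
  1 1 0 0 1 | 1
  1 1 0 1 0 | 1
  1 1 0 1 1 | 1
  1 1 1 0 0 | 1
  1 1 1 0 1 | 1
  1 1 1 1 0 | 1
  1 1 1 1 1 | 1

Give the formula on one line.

(c | ((e | b) | a))

  (e | b) = 01010101111111110101010111111111
  ((e | b) | a) = 01010101111111111111111111111111
  (c | ((e | b) | a)) = 01011111111111111111111111111111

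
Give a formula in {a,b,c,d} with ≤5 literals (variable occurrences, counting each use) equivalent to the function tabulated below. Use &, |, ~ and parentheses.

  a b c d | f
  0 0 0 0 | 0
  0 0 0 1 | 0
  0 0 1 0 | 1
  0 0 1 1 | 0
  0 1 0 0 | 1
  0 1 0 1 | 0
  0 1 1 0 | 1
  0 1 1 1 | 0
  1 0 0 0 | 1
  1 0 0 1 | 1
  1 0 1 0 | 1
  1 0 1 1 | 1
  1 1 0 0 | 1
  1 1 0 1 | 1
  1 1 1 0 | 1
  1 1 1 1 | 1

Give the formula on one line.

((b & ~d) | ((c & ~d) | a))

  ~d = 1010101010101010
  (b & ~d) = 0000101000001010
  (c & ~d) = 0010001000100010
  ((c & ~d) | a) = 0010001011111111
  ((b & ~d) | ((c & ~d) | a)) = 0010101011111111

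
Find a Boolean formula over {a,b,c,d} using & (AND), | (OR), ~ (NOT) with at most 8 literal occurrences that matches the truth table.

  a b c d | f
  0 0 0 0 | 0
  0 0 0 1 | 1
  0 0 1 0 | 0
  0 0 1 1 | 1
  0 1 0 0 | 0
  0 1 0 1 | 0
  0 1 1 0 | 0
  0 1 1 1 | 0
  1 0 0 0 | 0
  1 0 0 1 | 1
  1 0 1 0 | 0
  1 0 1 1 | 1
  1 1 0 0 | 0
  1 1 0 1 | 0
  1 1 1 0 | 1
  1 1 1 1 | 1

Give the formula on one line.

((d & ~b) | ((c & b) & (a & b)))

  ~b = 1111000011110000
  (d & ~b) = 0101000001010000
  (c & b) = 0000001100000011
  (a & b) = 0000000000001111
  ((c & b) & (a & b)) = 0000000000000011
  ((d & ~b) | ((c & b) & (a & b))) = 0101000001010011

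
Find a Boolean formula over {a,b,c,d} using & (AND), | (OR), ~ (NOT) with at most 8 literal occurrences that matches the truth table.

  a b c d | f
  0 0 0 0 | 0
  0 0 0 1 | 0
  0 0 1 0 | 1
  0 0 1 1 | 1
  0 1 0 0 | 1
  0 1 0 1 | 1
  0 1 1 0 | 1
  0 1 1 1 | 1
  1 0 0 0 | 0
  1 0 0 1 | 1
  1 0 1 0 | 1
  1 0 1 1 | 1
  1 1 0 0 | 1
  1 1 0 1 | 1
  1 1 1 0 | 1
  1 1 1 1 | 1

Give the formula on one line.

  (c & d) = 0001000100010001
  (c | d) = 0111011101110111
  ~d = 1010101010101010
  ((c | d) & ~d) = 0010001000100010
  (d & a) = 0000000001010101
  (b | (d & a)) = 0000111101011111
  (((c | d) & ~d) | (b | (d & a))) = 0010111101111111
  ((c & d) | (((c | d) & ~d) | (b | (d & a)))) = 0011111101111111

((c & d) | (((c | d) & ~d) | (b | (d & a))))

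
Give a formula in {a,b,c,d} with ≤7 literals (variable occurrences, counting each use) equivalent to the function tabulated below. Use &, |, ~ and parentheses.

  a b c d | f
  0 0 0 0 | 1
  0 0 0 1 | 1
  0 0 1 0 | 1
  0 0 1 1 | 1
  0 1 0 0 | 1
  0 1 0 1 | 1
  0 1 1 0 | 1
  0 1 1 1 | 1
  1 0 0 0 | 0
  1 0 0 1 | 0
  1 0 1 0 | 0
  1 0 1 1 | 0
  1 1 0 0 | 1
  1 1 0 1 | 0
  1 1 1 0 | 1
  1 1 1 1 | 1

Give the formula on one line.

  ~a = 1111111100000000
  ~b = 1111000011110000
  ~d = 1010101010101010
  (~b | ~d) = 1111101011111010
  ((~b | ~d) | c) = 1111101111111011
  (b & ((~b | ~d) | c)) = 0000101100001011
  (~a | (b & ((~b | ~d) | c))) = 1111111100001011

(~a | (b & ((~b | ~d) | c)))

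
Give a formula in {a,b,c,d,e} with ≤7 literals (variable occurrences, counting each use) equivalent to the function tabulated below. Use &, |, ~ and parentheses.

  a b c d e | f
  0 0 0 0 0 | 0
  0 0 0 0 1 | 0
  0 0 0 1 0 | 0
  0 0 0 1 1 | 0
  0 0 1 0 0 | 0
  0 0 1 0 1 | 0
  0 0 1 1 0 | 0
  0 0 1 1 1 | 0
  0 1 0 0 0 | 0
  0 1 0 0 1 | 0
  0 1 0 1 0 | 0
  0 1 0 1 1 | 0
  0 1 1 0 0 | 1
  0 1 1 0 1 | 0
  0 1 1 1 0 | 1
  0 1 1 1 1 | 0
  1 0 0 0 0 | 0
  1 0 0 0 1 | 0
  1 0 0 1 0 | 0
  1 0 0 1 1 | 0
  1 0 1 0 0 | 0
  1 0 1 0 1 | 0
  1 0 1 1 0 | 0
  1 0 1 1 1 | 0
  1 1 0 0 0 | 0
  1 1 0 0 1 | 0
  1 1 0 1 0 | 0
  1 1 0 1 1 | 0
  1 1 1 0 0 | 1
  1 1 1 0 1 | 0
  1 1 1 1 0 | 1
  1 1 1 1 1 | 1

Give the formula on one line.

(b & ((a & (d & c)) | (~e & c)))

  (d & c) = 00000011000000110000001100000011
  (a & (d & c)) = 00000000000000000000001100000011
  ~e = 10101010101010101010101010101010
  (~e & c) = 00001010000010100000101000001010
  ((a & (d & c)) | (~e & c)) = 00001010000010100000101100001011
  (b & ((a & (d & c)) | (~e & c))) = 00000000000010100000000000001011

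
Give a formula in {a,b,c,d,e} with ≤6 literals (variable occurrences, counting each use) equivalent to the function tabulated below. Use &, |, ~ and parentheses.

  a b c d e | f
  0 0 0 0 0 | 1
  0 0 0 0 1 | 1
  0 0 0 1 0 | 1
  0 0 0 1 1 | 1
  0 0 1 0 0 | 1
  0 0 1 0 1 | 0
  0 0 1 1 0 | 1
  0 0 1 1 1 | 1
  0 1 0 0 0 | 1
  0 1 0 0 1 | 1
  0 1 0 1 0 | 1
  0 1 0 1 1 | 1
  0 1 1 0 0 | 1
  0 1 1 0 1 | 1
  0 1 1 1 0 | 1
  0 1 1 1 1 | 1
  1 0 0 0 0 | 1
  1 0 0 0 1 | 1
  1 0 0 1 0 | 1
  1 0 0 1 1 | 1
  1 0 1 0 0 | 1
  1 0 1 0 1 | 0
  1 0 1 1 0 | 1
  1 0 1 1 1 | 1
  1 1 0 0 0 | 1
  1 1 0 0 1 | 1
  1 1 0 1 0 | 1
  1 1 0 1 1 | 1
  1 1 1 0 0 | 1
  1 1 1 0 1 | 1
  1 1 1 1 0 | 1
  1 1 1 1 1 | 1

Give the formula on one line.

  (b & e) = 00000000010101010000000001010101
  ~e = 10101010101010101010101010101010
  ((b & e) | ~e) = 10101010111111111010101011111111
  ~c = 11110000111100001111000011110000
  (~e | ~c) = 11111010111110101111101011111010
  (((b & e) | ~e) | (~e | ~c)) = 11111010111111111111101011111111
  (d | (((b & e) | ~e) | (~e | ~c))) = 11111011111111111111101111111111

(d | (((b & e) | ~e) | (~e | ~c)))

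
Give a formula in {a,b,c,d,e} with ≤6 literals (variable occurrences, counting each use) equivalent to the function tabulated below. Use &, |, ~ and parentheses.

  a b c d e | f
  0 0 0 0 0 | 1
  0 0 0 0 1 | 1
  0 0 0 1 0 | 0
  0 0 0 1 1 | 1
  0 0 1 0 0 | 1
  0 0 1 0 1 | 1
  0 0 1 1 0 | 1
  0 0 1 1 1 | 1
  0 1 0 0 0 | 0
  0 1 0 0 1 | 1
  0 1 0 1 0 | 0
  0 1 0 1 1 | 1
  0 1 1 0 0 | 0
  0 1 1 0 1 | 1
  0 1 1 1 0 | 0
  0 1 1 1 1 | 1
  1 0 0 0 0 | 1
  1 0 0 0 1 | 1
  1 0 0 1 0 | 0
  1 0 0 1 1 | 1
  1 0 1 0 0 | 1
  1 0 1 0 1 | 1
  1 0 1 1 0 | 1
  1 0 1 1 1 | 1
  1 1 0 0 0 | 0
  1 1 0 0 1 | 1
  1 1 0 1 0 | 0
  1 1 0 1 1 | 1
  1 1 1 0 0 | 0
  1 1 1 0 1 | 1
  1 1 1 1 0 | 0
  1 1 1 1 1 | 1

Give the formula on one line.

((e | (c & ~b)) | (~d & ~b))

  ~b = 11111111000000001111111100000000
  (c & ~b) = 00001111000000000000111100000000
  (e | (c & ~b)) = 01011111010101010101111101010101
  ~d = 11001100110011001100110011001100
  (~d & ~b) = 11001100000000001100110000000000
  ((e | (c & ~b)) | (~d & ~b)) = 11011111010101011101111101010101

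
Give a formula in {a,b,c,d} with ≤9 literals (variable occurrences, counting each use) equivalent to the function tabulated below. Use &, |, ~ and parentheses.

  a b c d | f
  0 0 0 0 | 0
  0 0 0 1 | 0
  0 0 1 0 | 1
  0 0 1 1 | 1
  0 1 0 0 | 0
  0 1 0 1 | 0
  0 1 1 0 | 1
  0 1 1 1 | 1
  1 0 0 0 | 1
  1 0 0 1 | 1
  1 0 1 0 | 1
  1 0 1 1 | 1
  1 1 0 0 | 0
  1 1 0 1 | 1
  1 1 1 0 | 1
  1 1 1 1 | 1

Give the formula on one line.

((((a | ~b) & (d | ~b)) | c) & (a | c))

  ~b = 1111000011110000
  (a | ~b) = 1111000011111111
  (d | ~b) = 1111010111110101
  ((a | ~b) & (d | ~b)) = 1111000011110101
  (((a | ~b) & (d | ~b)) | c) = 1111001111110111
  (a | c) = 0011001111111111
  ((((a | ~b) & (d | ~b)) | c) & (a | c)) = 0011001111110111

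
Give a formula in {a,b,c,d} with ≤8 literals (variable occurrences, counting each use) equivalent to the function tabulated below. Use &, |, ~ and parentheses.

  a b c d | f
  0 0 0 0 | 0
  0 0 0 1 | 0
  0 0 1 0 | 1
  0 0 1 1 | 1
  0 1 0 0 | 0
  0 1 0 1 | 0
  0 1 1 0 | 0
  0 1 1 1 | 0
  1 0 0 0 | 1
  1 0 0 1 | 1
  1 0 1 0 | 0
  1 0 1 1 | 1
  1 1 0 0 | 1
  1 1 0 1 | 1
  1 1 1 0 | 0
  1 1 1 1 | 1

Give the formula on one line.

((a & d) | ((~c & a) | (~a & (~b & c))))

  (a & d) = 0000000001010101
  ~c = 1100110011001100
  (~c & a) = 0000000011001100
  ~a = 1111111100000000
  ~b = 1111000011110000
  (~b & c) = 0011000000110000
  (~a & (~b & c)) = 0011000000000000
  ((~c & a) | (~a & (~b & c))) = 0011000011001100
  ((a & d) | ((~c & a) | (~a & (~b & c)))) = 0011000011011101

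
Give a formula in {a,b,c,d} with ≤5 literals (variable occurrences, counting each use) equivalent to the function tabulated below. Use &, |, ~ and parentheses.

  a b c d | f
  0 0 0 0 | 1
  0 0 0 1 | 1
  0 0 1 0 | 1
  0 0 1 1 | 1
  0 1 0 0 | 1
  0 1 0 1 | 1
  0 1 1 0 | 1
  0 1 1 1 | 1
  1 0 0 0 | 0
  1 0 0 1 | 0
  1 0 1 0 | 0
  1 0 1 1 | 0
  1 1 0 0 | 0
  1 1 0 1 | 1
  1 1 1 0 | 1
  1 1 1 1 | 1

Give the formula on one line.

(~a | (b & (c | d)))

  ~a = 1111111100000000
  (c | d) = 0111011101110111
  (b & (c | d)) = 0000011100000111
  (~a | (b & (c | d))) = 1111111100000111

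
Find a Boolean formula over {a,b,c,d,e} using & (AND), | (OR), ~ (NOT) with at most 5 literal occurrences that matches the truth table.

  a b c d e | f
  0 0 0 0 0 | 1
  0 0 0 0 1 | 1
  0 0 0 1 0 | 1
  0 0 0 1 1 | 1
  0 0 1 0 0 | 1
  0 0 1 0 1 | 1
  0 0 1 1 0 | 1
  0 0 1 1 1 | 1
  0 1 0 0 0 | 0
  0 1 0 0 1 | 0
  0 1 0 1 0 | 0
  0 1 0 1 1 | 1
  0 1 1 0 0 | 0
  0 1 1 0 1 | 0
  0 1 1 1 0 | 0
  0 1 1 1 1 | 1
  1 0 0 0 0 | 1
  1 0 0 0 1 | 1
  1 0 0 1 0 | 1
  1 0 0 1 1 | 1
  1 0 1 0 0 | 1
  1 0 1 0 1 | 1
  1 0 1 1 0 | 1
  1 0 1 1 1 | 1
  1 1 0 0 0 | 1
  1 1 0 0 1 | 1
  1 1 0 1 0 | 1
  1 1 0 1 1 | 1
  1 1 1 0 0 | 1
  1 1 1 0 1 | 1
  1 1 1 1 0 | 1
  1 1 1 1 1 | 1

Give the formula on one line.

((~b | a) | ((e | a) & d))

  ~b = 11111111000000001111111100000000
  (~b | a) = 11111111000000001111111111111111
  (e | a) = 01010101010101011111111111111111
  ((e | a) & d) = 00010001000100010011001100110011
  ((~b | a) | ((e | a) & d)) = 11111111000100011111111111111111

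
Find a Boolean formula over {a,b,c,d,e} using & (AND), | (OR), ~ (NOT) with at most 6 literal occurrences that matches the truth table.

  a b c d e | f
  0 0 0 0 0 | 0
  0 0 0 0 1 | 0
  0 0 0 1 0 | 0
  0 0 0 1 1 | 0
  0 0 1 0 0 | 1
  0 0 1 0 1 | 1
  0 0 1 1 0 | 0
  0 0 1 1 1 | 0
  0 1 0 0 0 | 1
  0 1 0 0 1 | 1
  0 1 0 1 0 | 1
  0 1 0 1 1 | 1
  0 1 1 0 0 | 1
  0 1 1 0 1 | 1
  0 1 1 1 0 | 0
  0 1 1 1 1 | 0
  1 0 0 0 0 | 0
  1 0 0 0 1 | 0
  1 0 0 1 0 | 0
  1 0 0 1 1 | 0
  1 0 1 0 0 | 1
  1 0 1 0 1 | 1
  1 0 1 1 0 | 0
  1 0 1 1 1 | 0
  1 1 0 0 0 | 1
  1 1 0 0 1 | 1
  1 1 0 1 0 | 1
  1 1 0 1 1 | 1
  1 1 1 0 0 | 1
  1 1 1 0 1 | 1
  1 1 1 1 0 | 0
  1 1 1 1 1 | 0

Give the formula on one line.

(((c & ~d) | ~c) & (b | c))

  ~d = 11001100110011001100110011001100
  (c & ~d) = 00001100000011000000110000001100
  ~c = 11110000111100001111000011110000
  ((c & ~d) | ~c) = 11111100111111001111110011111100
  (b | c) = 00001111111111110000111111111111
  (((c & ~d) | ~c) & (b | c)) = 00001100111111000000110011111100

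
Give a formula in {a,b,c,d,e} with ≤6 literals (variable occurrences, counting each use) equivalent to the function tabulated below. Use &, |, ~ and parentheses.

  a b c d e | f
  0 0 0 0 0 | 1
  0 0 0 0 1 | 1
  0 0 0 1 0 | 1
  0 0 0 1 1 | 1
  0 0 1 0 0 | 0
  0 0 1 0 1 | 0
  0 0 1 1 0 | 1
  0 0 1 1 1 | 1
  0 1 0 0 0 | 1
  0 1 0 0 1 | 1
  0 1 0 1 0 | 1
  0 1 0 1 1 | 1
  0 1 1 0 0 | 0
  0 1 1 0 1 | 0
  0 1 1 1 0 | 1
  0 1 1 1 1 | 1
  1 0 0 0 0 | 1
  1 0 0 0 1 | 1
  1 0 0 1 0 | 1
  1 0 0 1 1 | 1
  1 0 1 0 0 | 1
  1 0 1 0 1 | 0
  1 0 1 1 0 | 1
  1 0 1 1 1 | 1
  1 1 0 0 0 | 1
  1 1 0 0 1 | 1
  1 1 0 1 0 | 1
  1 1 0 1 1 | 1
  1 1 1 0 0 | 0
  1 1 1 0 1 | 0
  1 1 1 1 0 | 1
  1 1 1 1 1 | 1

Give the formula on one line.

((a & (~b & ~e)) | (d | ~c))

  ~b = 11111111000000001111111100000000
  ~e = 10101010101010101010101010101010
  (~b & ~e) = 10101010000000001010101000000000
  (a & (~b & ~e)) = 00000000000000001010101000000000
  ~c = 11110000111100001111000011110000
  (d | ~c) = 11110011111100111111001111110011
  ((a & (~b & ~e)) | (d | ~c)) = 11110011111100111111101111110011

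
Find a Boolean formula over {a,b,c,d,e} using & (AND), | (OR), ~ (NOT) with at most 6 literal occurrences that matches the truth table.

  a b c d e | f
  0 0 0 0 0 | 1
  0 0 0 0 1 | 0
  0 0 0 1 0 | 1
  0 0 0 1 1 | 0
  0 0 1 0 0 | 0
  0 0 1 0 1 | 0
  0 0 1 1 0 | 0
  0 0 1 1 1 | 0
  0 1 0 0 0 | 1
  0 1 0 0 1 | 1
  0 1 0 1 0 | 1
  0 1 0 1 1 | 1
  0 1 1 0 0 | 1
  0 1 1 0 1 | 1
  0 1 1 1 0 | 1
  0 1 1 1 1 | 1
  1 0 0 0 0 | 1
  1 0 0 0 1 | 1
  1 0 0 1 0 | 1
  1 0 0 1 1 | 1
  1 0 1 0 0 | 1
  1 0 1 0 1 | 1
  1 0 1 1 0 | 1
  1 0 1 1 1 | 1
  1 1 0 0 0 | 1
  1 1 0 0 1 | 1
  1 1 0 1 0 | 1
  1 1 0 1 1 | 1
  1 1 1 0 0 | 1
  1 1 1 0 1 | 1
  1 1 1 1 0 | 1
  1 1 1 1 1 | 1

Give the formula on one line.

  ~c = 11110000111100001111000011110000
  (~c | a) = 11110000111100001111111111111111
  ~e = 10101010101010101010101010101010
  ~b = 11111111000000001111111100000000
  (~e & ~b) = 10101010000000001010101000000000
  (a | (~e & ~b)) = 10101010000000001111111111111111
  ((~c | a) & (a | (~e & ~b))) = 10100000000000001111111111111111
  (((~c | a) & (a | (~e & ~b))) | b) = 10100000111111111111111111111111

(((~c | a) & (a | (~e & ~b))) | b)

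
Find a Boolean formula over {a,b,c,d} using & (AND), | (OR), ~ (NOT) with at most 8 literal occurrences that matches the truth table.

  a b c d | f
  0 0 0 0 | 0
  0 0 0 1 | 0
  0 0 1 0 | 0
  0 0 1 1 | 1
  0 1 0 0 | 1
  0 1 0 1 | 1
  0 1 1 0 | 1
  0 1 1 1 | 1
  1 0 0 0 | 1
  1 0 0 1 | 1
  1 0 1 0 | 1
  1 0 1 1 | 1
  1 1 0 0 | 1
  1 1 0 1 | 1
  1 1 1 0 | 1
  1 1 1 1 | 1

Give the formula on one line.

  (c & d) = 0001000100010001
  (b & c) = 0000001100000011
  ((c & d) | (b & c)) = 0001001100010011
  ~c = 1100110011001100
  (b | a) = 0000111111111111
  (~c & (b | a)) = 0000110011001100
  (((c & d) | (b & c)) | (~c & (b | a))) = 0001111111011111
  (a | (((c & d) | (b & c)) | (~c & (b | a)))) = 0001111111111111

(a | (((c & d) | (b & c)) | (~c & (b | a))))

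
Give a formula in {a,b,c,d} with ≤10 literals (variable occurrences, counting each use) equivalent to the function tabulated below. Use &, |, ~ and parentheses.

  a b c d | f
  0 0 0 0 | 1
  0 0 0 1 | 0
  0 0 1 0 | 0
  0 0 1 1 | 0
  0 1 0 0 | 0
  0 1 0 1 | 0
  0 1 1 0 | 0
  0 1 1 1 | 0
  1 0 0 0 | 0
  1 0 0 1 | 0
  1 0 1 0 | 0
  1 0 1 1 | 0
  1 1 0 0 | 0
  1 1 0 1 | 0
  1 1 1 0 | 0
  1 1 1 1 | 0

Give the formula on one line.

((~b | (a & d)) & (~a & ((~c & ~d) | ((b | a) & d))))

  ~b = 1111000011110000
  (a & d) = 0000000001010101
  (~b | (a & d)) = 1111000011110101
  ~a = 1111111100000000
  ~c = 1100110011001100
  ~d = 1010101010101010
  (~c & ~d) = 1000100010001000
  (b | a) = 0000111111111111
  ((b | a) & d) = 0000010101010101
  ((~c & ~d) | ((b | a) & d)) = 1000110111011101
  (~a & ((~c & ~d) | ((b | a) & d))) = 1000110100000000
  ((~b | (a & d)) & (~a & ((~c & ~d) | ((b | a) & d)))) = 1000000000000000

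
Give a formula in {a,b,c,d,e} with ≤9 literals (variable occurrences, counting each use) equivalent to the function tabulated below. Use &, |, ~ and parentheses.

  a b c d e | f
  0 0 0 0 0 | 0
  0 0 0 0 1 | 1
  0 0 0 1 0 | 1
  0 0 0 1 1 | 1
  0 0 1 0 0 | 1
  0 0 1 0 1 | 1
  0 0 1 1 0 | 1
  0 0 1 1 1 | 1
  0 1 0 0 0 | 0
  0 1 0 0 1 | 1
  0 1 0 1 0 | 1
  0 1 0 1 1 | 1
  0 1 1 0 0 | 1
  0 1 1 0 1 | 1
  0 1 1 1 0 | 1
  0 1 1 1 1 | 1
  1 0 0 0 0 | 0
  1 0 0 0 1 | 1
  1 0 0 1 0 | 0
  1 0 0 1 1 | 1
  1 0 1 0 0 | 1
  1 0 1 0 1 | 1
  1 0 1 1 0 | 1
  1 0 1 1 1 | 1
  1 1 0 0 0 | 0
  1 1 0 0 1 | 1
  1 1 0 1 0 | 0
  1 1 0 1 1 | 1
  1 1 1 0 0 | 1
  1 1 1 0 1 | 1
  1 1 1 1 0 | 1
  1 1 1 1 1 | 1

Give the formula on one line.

((d & (~a | (~d & ~c))) | (e | c))

  ~a = 11111111111111110000000000000000
  ~d = 11001100110011001100110011001100
  ~c = 11110000111100001111000011110000
  (~d & ~c) = 11000000110000001100000011000000
  (~a | (~d & ~c)) = 11111111111111111100000011000000
  (d & (~a | (~d & ~c))) = 00110011001100110000000000000000
  (e | c) = 01011111010111110101111101011111
  ((d & (~a | (~d & ~c))) | (e | c)) = 01111111011111110101111101011111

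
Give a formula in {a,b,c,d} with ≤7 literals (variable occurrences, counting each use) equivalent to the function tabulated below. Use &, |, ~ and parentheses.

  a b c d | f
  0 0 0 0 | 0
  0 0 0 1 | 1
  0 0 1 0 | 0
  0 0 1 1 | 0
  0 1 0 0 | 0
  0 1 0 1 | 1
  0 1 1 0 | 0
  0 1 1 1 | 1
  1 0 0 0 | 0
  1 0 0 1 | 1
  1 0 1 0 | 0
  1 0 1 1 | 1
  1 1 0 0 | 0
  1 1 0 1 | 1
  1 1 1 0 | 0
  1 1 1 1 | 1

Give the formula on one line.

(d & ((b & c) | (a | ~c)))

  (b & c) = 0000001100000011
  ~c = 1100110011001100
  (a | ~c) = 1100110011111111
  ((b & c) | (a | ~c)) = 1100111111111111
  (d & ((b & c) | (a | ~c))) = 0100010101010101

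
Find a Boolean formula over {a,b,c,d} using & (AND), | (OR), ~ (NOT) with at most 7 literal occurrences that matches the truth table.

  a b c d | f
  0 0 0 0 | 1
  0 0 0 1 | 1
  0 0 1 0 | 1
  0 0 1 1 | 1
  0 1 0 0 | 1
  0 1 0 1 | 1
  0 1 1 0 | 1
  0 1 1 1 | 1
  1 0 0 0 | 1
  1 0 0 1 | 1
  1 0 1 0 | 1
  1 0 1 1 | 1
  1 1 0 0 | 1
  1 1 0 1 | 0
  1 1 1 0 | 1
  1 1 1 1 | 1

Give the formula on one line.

  ~d = 1010101010101010
  (~d & a) = 0000000010101010
  (c & b) = 0000001100000011
  ((~d & a) | (c & b)) = 0000001110101011
  ~a = 1111111100000000
  ~b = 1111000011110000
  (~a | ~b) = 1111111111110000
  (((~d & a) | (c & b)) | (~a | ~b)) = 1111111111111011

(((~d & a) | (c & b)) | (~a | ~b))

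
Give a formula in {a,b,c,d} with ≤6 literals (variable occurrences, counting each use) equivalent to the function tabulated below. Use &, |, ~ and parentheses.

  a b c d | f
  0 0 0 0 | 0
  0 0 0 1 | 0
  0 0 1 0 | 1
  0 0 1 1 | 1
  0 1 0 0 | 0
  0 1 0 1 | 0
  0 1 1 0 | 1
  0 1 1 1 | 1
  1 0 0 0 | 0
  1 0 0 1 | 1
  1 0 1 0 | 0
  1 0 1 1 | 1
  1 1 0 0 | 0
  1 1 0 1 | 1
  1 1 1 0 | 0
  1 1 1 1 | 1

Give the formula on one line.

  ~a = 1111111100000000
  (d | ~a) = 1111111101010101
  (a | c) = 0011001111111111
  ((d | ~a) & (a | c)) = 0011001101010101

((d | ~a) & (a | c))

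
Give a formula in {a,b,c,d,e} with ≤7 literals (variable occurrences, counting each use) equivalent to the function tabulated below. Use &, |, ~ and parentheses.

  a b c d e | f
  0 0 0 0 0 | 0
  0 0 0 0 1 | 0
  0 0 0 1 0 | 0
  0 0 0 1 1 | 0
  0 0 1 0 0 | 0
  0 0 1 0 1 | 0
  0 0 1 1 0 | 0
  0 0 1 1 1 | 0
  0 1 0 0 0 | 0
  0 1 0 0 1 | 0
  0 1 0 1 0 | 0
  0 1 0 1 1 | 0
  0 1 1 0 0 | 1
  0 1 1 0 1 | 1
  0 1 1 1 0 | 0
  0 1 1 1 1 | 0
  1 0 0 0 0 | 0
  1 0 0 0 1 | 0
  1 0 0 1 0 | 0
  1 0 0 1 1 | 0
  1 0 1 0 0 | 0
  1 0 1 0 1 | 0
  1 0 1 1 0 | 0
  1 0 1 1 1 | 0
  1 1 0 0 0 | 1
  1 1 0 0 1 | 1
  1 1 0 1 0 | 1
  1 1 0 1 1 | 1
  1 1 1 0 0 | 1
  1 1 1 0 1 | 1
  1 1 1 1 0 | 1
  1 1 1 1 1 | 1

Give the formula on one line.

((((a | c) & ~d) | a) & b)

  (a | c) = 00001111000011111111111111111111
  ~d = 11001100110011001100110011001100
  ((a | c) & ~d) = 00001100000011001100110011001100
  (((a | c) & ~d) | a) = 00001100000011001111111111111111
  ((((a | c) & ~d) | a) & b) = 00000000000011000000000011111111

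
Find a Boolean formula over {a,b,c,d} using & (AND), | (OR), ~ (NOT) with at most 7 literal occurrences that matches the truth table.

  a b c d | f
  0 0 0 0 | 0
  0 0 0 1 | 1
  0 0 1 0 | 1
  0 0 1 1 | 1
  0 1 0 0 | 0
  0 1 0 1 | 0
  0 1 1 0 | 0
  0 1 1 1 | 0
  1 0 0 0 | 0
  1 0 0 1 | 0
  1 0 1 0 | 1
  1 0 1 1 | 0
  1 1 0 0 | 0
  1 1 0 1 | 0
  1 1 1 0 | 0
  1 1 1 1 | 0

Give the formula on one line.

((d | c) & (~b & (~a | ~d)))

  (d | c) = 0111011101110111
  ~b = 1111000011110000
  ~a = 1111111100000000
  ~d = 1010101010101010
  (~a | ~d) = 1111111110101010
  (~b & (~a | ~d)) = 1111000010100000
  ((d | c) & (~b & (~a | ~d))) = 0111000000100000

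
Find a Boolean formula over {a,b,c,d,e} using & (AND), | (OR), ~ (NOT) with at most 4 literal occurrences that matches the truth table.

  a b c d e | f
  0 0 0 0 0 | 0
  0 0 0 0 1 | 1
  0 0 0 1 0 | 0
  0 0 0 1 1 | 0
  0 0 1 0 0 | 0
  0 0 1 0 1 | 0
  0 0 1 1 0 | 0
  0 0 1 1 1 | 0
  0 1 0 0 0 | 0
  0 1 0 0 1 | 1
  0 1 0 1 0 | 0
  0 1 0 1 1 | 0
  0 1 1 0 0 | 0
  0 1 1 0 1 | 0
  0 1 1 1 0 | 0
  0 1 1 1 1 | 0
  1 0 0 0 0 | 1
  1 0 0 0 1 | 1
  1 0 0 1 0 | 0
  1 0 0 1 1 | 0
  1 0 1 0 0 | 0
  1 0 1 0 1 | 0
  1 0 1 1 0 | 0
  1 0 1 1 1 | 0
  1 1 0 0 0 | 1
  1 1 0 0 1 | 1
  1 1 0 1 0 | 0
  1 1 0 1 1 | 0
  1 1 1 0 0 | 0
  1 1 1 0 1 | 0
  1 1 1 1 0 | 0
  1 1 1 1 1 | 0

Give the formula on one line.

  ~d = 11001100110011001100110011001100
  ~c = 11110000111100001111000011110000
  (~d & ~c) = 11000000110000001100000011000000
  (e | a) = 01010101010101011111111111111111
  ((~d & ~c) & (e | a)) = 01000000010000001100000011000000

((~d & ~c) & (e | a))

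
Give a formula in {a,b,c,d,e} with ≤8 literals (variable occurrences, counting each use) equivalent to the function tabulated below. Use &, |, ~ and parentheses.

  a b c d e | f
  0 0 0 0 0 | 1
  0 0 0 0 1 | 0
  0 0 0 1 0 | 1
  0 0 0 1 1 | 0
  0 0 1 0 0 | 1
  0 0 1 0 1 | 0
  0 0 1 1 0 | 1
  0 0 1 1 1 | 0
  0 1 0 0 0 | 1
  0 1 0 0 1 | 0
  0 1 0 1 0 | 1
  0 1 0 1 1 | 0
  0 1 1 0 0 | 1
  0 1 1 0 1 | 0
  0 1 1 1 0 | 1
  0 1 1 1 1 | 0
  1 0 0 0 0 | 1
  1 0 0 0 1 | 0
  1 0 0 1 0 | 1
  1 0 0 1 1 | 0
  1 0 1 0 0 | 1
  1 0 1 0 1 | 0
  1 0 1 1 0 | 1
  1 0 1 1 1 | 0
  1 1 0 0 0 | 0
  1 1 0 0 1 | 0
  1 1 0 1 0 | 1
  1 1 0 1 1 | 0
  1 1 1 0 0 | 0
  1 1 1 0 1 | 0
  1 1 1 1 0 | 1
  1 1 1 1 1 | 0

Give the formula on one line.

((((~b & ~e) | (~a | e)) | d) & ~e)

  ~b = 11111111000000001111111100000000
  ~e = 10101010101010101010101010101010
  (~b & ~e) = 10101010000000001010101000000000
  ~a = 11111111111111110000000000000000
  (~a | e) = 11111111111111110101010101010101
  ((~b & ~e) | (~a | e)) = 11111111111111111111111101010101
  (((~b & ~e) | (~a | e)) | d) = 11111111111111111111111101110111
  ((((~b & ~e) | (~a | e)) | d) & ~e) = 10101010101010101010101000100010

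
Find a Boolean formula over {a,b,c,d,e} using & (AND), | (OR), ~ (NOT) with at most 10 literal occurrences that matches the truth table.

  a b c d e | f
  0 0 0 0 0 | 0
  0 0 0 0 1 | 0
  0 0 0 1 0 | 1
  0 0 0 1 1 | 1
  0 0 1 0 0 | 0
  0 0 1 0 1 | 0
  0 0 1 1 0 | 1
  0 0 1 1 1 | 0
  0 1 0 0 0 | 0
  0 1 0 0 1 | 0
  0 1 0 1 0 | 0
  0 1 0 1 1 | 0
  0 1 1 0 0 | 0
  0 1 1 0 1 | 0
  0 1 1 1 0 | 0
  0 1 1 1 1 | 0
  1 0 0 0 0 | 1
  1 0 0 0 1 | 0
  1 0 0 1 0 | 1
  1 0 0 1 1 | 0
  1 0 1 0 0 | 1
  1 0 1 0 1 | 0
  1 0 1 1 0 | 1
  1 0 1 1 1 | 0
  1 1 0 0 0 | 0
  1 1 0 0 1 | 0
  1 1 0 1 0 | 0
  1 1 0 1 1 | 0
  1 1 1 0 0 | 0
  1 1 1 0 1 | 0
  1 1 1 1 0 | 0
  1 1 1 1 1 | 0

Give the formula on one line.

  (a | d) = 00110011001100111111111111111111
  ~e = 10101010101010101010101010101010
  ~b = 11111111000000001111111100000000
  (~e & ~b) = 10101010000000001010101000000000
  ~c = 11110000111100001111000011110000
  (e & ~c) = 01010000010100000101000001010000
  ~a = 11111111111111110000000000000000
  (~a & ~b) = 11111111000000000000000000000000
  ((e & ~c) & (~a & ~b)) = 01010000000000000000000000000000
  ((~e & ~b) | ((e & ~c) & (~a & ~b))) = 11111010000000001010101000000000
  ((a | d) & ((~e & ~b) | ((e & ~c) & (~a & ~b)))) = 00110010000000001010101000000000

((a | d) & ((~e & ~b) | ((e & ~c) & (~a & ~b))))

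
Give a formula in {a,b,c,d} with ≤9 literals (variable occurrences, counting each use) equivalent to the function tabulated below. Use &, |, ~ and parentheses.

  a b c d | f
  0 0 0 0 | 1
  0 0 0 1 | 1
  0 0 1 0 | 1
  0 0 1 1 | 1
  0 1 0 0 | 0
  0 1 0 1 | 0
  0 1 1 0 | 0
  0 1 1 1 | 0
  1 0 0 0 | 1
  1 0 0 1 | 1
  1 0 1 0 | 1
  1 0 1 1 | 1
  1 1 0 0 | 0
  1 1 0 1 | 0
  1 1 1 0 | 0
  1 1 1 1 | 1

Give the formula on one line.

(~b | (((b & a) & d) & (a & (c & (a | ~d)))))

  ~b = 1111000011110000
  (b & a) = 0000000000001111
  ((b & a) & d) = 0000000000000101
  ~d = 1010101010101010
  (a | ~d) = 1010101011111111
  (c & (a | ~d)) = 0010001000110011
  (a & (c & (a | ~d))) = 0000000000110011
  (((b & a) & d) & (a & (c & (a | ~d)))) = 0000000000000001
  (~b | (((b & a) & d) & (a & (c & (a | ~d))))) = 1111000011110001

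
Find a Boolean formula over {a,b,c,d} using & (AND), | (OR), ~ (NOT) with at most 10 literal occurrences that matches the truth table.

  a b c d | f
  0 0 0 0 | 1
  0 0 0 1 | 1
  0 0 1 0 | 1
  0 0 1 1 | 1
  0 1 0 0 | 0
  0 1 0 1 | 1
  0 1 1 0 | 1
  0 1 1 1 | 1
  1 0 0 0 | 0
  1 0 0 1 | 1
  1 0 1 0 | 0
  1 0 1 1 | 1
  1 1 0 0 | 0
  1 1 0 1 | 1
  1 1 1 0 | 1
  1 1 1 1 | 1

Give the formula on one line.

(d | ((~a & ((~b | c) & (~c | ~a))) | (c & (b & ~d))))

  ~a = 1111111100000000
  ~b = 1111000011110000
  (~b | c) = 1111001111110011
  ~c = 1100110011001100
  (~c | ~a) = 1111111111001100
  ((~b | c) & (~c | ~a)) = 1111001111000000
  (~a & ((~b | c) & (~c | ~a))) = 1111001100000000
  ~d = 1010101010101010
  (b & ~d) = 0000101000001010
  (c & (b & ~d)) = 0000001000000010
  ((~a & ((~b | c) & (~c | ~a))) | (c & (b & ~d))) = 1111001100000010
  (d | ((~a & ((~b | c) & (~c | ~a))) | (c & (b & ~d)))) = 1111011101010111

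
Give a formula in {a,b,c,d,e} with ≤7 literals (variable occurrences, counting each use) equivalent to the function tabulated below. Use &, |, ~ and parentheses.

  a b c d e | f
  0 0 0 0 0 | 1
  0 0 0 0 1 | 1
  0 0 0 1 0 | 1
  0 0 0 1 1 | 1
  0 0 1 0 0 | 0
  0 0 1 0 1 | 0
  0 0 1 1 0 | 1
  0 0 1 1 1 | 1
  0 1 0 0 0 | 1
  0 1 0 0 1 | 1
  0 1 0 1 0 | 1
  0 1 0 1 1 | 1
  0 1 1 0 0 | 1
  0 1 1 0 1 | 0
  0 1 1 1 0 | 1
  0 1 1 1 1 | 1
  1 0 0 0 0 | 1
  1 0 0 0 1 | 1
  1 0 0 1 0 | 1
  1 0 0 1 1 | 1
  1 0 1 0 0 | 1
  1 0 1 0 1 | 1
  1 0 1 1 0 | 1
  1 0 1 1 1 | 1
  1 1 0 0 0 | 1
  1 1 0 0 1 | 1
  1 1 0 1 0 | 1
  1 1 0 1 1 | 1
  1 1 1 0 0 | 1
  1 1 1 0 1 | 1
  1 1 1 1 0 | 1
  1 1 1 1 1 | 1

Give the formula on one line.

  ~e = 10101010101010101010101010101010
  (~e | d) = 10111011101110111011101110111011
  ~a = 11111111111111110000000000000000
  ((~e | d) & ~a) = 10111011101110110000000000000000
  (((~e | d) & ~a) & b) = 00000000101110110000000000000000
  ((((~e | d) & ~a) & b) | d) = 00110011101110110011001100110011
  ~c = 11110000111100001111000011110000
  (((((~e | d) & ~a) & b) | d) | ~c) = 11110011111110111111001111110011
  ((((((~e | d) & ~a) & b) | d) | ~c) | a) = 11110011111110111111111111111111

((((((~e | d) & ~a) & b) | d) | ~c) | a)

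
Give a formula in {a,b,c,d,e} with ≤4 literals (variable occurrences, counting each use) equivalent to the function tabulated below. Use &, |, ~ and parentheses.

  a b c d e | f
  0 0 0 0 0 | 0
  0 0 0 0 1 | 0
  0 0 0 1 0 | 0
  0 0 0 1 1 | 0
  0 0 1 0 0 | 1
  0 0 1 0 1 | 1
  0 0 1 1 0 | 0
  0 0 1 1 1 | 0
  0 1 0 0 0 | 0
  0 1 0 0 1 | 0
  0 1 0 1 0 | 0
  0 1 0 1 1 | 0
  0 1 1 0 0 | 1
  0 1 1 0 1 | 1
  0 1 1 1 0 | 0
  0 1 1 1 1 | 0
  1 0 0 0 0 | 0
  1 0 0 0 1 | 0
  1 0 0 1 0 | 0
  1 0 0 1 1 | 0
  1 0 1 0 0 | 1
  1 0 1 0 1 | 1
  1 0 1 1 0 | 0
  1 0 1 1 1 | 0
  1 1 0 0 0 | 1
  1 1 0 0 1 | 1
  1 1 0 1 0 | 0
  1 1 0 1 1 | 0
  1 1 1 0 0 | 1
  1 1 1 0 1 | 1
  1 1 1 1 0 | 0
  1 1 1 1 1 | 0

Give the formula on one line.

  ~d = 11001100110011001100110011001100
  (b & a) = 00000000000000000000000011111111
  ((b & a) | c) = 00001111000011110000111111111111
  (~d & ((b & a) | c)) = 00001100000011000000110011001100

(~d & ((b & a) | c))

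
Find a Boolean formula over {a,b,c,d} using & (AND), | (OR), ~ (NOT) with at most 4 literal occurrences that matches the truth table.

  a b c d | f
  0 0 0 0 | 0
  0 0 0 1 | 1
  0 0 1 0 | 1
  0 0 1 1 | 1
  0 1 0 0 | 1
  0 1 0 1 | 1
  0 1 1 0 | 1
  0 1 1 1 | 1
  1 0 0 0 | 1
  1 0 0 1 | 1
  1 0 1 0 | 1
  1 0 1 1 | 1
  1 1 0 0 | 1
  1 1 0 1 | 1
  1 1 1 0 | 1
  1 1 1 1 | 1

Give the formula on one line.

(c | ((a | d) | b))

  (a | d) = 0101010111111111
  ((a | d) | b) = 0101111111111111
  (c | ((a | d) | b)) = 0111111111111111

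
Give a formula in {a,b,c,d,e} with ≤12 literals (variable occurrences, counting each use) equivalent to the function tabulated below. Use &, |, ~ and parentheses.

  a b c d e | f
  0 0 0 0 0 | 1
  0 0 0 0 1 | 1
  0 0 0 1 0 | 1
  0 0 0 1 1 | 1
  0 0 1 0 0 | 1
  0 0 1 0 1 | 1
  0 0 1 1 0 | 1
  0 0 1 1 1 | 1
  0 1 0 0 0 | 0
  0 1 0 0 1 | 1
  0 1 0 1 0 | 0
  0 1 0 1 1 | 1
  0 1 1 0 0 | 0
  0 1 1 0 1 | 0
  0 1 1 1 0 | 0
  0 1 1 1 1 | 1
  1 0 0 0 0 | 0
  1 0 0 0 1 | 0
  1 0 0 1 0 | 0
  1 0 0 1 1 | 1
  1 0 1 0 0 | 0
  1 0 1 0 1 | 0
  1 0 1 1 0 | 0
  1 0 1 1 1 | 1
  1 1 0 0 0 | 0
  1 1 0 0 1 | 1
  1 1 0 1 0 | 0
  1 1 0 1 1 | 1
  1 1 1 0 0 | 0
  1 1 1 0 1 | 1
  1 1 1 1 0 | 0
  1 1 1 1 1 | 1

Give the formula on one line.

((((b | d) & e) & (d | (~c | (a & ~d)))) | (~b & ~a))

  (b | d) = 00110011111111110011001111111111
  ((b | d) & e) = 00010001010101010001000101010101
  ~c = 11110000111100001111000011110000
  ~d = 11001100110011001100110011001100
  (a & ~d) = 00000000000000001100110011001100
  (~c | (a & ~d)) = 11110000111100001111110011111100
  (d | (~c | (a & ~d))) = 11110011111100111111111111111111
  (((b | d) & e) & (d | (~c | (a & ~d)))) = 00010001010100010001000101010101
  ~b = 11111111000000001111111100000000
  ~a = 11111111111111110000000000000000
  (~b & ~a) = 11111111000000000000000000000000
  ((((b | d) & e) & (d | (~c | (a & ~d)))) | (~b & ~a)) = 11111111010100010001000101010101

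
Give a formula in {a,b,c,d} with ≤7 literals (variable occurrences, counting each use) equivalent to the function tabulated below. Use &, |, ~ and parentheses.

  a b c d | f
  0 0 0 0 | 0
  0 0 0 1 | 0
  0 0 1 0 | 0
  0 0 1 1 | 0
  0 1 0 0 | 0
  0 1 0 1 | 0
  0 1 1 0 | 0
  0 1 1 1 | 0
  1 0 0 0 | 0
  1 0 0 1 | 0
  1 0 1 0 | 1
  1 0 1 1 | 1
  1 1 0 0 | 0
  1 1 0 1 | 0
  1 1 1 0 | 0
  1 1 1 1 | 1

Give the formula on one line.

(a & (c & (d | ~b)))

  ~b = 1111000011110000
  (d | ~b) = 1111010111110101
  (c & (d | ~b)) = 0011000100110001
  (a & (c & (d | ~b))) = 0000000000110001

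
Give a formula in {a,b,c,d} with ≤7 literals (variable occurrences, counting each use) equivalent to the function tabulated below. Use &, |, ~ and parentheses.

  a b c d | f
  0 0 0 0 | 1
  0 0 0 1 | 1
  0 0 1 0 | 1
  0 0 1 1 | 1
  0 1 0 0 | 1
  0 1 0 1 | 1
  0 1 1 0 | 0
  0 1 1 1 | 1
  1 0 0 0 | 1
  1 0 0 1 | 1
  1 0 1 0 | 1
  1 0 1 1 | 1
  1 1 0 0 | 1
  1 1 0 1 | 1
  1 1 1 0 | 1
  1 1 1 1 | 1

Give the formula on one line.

(((d | ~c) | ~b) | a)

  ~c = 1100110011001100
  (d | ~c) = 1101110111011101
  ~b = 1111000011110000
  ((d | ~c) | ~b) = 1111110111111101
  (((d | ~c) | ~b) | a) = 1111110111111111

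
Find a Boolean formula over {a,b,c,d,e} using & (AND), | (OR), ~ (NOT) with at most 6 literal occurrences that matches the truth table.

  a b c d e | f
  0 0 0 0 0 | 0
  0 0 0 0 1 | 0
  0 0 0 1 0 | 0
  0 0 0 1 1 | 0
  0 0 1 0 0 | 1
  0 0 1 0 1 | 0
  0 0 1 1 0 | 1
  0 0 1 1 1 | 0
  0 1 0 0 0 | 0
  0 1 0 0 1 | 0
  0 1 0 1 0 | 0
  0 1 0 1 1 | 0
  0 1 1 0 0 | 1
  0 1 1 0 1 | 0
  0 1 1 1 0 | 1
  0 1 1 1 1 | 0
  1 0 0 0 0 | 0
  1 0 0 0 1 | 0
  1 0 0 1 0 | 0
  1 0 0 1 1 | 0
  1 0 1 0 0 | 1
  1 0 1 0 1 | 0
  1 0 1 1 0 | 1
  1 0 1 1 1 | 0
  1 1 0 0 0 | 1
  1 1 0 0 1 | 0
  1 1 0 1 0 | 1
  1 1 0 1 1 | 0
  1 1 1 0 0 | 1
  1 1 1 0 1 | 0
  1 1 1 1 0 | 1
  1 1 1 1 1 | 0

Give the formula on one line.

  (a | c) = 00001111000011111111111111111111
  (b & (a | c)) = 00000000000011110000000011111111
  ((b & (a | c)) | c) = 00001111000011110000111111111111
  ~e = 10101010101010101010101010101010
  (((b & (a | c)) | c) & ~e) = 00001010000010100000101010101010

(((b & (a | c)) | c) & ~e)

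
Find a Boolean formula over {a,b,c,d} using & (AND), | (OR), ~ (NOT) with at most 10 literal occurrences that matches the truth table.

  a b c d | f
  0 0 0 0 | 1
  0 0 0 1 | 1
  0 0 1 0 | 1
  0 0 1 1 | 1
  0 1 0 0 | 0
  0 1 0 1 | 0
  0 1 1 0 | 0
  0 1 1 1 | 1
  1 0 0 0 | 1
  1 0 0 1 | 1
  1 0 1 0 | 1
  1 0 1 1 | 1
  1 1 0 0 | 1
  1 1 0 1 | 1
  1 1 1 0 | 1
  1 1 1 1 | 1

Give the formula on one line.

  ~c = 1100110011001100
  ~a = 1111111100000000
  ~b = 1111000011110000
  (~a & ~b) = 1111000000000000
  (~c & (~a & ~b)) = 1100000000000000
  ((~c & (~a & ~b)) | c) = 1111001100110011
  (d & ((~c & (~a & ~b)) | c)) = 0101000100010001
  ((d & ((~c & (~a & ~b)) | c)) | a) = 0101000111111111
  (((d & ((~c & (~a & ~b)) | c)) | a) | ~b) = 1111000111111111

(((d & ((~c & (~a & ~b)) | c)) | a) | ~b)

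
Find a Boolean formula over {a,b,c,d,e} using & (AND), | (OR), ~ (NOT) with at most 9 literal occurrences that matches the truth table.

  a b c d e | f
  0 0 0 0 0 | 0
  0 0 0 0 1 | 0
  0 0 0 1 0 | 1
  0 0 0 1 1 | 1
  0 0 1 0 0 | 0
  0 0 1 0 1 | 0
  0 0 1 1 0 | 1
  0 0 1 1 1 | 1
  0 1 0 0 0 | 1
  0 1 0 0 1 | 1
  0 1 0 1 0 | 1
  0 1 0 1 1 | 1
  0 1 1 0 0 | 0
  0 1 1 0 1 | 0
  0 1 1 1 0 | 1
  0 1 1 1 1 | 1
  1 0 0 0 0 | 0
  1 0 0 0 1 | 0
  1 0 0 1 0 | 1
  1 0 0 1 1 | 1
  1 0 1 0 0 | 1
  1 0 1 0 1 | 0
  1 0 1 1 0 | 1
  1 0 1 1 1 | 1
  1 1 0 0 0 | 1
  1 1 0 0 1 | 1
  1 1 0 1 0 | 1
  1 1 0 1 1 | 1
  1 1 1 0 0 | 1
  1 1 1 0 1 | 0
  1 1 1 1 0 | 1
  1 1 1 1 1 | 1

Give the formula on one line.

  ~c = 11110000111100001111000011110000
  (~c & b) = 00000000111100000000000011110000
  (d & ~c) = 00110000001100000011000000110000
  (a | (d & ~c)) = 00110000001100001111111111111111
  ~e = 10101010101010101010101010101010
  (c & ~e) = 00001010000010100000101000001010
  ((a | (d & ~c)) & (c & ~e)) = 00000000000000000000101000001010
  (d | ((a | (d & ~c)) & (c & ~e))) = 00110011001100110011101100111011
  ((~c & b) | (d | ((a | (d & ~c)) & (c & ~e)))) = 00110011111100110011101111111011

((~c & b) | (d | ((a | (d & ~c)) & (c & ~e))))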